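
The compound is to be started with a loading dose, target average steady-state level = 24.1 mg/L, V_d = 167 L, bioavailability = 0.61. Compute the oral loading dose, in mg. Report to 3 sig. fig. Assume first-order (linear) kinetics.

LD = Css × Vd / F = 24.1 × 167 / 0.61 = 6598 mg

6600 mg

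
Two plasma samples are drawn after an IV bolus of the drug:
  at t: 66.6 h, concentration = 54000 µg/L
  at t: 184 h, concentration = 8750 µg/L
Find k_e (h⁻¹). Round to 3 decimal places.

k = ln(C₁/C₂) / (t₂ − t₁) = ln(54000/8750) / (184 − 66.6)
  = 1.820 / 117.4 = 0.01550 h⁻¹

0.016 h⁻¹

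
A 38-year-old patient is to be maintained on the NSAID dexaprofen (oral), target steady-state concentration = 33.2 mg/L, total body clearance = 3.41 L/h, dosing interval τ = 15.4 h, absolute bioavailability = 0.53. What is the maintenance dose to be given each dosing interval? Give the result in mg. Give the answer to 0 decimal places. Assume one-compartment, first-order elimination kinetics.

3290 mg

At steady state, F × (Dose/τ) = Css × CL.
Dose = Css × CL × τ / F = 33.2 × 3.410 × 15.4 / 0.53 = 3290 mg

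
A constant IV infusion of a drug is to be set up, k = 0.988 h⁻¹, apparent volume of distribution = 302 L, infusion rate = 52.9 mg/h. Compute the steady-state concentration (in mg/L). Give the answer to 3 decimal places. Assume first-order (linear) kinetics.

CL = k × Vd = 0.9880 × 302 = 298.4 L/h
At steady state Css = R₀ / CL = 52.9 / 298.4 = 0.1773 mg/L

0.177 mg/L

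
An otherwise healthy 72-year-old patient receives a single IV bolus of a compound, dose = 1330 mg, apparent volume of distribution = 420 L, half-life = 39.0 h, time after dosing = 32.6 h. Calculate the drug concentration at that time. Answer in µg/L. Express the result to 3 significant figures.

1770 µg/L

C₀ = Dose / Vd = 1330 / 420 = 3.167 mg/L
k = ln2 / t½ = 0.693147 / 39.0 = 0.01777 h⁻¹
C = C₀ · e^(−k·t) = 3.167 × e^(−0.01777 × 32.6)
  = 3.167 × 0.5603 = 1.774 mg/L
Convert: 1.774 mg/L × 1000 = 1774 µg/L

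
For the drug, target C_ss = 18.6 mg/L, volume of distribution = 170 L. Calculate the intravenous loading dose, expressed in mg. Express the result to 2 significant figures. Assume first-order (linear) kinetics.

3200 mg

LD = Css × Vd = 18.6 × 170 = 3162 mg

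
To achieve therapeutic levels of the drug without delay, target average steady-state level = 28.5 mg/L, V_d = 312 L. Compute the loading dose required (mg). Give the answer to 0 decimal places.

8892 mg

LD = Css × Vd = 28.5 × 312 = 8892 mg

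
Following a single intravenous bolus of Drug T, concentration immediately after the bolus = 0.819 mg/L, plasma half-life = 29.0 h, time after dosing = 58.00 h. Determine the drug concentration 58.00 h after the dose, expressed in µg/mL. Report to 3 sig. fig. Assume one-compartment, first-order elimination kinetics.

k = ln2 / t½ = 0.693147 / 29.0 = 0.02390 h⁻¹
t / t½ = 58.00 / 29.0 = 2 half-lives
C = C₀ × (1/2)^2 = 0.8190 × 0.2500 = 0.2048 mg/L
(0.2048 mg/L = 0.2048 µg/mL)

0.205 µg/mL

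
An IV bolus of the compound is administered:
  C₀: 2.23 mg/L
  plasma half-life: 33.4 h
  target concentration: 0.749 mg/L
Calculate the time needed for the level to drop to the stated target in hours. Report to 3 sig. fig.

52.6 h

k = ln2 / t½ = 0.693147 / 33.4 = 0.02075 h⁻¹
t = ln(C₀ / C) / k = ln(2.230 / 0.749) / 0.02075
  = ln(2.977) / 0.02075 = 1.091 / 0.02075 = 52.58 h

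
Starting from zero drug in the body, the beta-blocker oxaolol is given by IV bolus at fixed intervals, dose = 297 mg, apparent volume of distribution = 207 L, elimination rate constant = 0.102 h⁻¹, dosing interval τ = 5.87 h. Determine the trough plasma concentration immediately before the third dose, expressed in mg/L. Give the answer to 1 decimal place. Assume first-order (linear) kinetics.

1.2 mg/L

C₀ per dose = Dose / Vd = 297 / 207 = 1.435 mg/L
Fraction remaining after one interval: r = e^(−kτ) = e^(−0.1020 × 5.87) = 0.5495
Before dose 3, 2 doses have been given (aged 1τ, 2τ).
C_trough = C₀ × (r + r²) = 1.435 × (0.5495 + 0.3020) = 1.222 mg/L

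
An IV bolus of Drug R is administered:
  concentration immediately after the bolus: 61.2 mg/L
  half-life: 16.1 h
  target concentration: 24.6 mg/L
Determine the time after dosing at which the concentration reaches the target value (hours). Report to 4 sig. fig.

21.17 h

k = ln2 / t½ = 0.693147 / 16.1 = 0.04305 h⁻¹
t = ln(C₀ / C) / k = ln(61.20 / 24.6) / 0.04305
  = ln(2.488) / 0.04305 = 0.9115 / 0.04305 = 21.17 h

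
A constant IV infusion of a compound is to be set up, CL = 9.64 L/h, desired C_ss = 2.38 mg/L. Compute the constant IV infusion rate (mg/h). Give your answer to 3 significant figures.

22.9 mg/h

At steady state, infusion rate R₀ = Css × CL = 2.38 × 9.640 = 22.94 mg/h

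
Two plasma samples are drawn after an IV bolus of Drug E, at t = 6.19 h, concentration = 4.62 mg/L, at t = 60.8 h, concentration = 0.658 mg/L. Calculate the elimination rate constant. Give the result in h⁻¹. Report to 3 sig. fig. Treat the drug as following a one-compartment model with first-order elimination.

k = ln(C₁/C₂) / (t₂ − t₁) = ln(4.62/0.658) / (60.8 − 6.19)
  = 1.949 / 54.61 = 0.03569 h⁻¹

0.0357 h⁻¹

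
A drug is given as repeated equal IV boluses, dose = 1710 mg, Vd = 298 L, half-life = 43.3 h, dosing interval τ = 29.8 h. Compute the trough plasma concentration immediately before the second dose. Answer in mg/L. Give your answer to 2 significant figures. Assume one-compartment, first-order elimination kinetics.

3.6 mg/L

C₀ per dose = Dose / Vd = 1710 / 298 = 5.738 mg/L
k = ln2 / t½ = 0.693147 / 43.3 = 0.01601 h⁻¹
Fraction remaining after one interval: r = e^(−kτ) = e^(−0.01601 × 29.8) = 0.6206
Before dose 2, 1 dose has been given (aged 1τ).
C_trough = C₀ × r = 5.738 × 0.6206 = 3.561 mg/L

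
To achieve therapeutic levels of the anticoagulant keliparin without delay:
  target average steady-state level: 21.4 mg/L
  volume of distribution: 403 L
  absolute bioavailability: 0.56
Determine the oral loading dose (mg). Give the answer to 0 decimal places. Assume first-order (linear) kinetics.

LD = Css × Vd / F = 21.4 × 403 / 0.56 = 15400 mg

15400 mg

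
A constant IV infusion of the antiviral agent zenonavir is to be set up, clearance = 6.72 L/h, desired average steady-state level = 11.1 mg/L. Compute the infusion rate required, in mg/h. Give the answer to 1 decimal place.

74.6 mg/h

At steady state, infusion rate R₀ = Css × CL = 11.1 × 6.720 = 74.59 mg/h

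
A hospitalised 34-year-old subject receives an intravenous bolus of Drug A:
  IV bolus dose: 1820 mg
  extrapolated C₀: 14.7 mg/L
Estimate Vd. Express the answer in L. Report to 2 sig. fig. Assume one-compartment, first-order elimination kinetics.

120 L

Vd = Dose / C₀ = 1820 / 14.7 = 123.8 L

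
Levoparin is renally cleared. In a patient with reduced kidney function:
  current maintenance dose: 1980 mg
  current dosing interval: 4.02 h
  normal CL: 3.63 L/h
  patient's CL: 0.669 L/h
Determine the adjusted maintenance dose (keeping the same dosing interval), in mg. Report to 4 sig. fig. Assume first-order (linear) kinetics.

To keep the same average steady-state level, dosing rate must scale with clearance.
CL ratio = 0.669 / 3.63 = 0.1843
New dose (same interval) = 1980 × 0.1843 = 364.9 mg

364.9 mg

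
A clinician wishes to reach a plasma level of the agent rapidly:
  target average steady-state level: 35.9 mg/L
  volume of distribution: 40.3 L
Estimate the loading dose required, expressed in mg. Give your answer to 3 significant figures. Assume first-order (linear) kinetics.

LD = Css × Vd = 35.9 × 40.3 = 1447 mg

1450 mg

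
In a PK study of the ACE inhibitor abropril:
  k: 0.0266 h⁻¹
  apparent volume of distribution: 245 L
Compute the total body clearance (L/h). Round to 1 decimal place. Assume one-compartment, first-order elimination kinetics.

6.5 L/h

CL = k × Vd = 0.0266 × 245 = 6.517 L/h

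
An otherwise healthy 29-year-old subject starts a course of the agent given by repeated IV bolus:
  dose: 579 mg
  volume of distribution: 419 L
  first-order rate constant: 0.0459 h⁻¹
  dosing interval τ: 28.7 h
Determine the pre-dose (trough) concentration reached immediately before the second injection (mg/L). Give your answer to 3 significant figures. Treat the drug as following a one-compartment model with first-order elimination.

0.370 mg/L

C₀ per dose = Dose / Vd = 579 / 419 = 1.382 mg/L
Fraction remaining after one interval: r = e^(−kτ) = e^(−0.04590 × 28.7) = 0.2678
Before dose 2, 1 dose has been given (aged 1τ).
C_trough = C₀ × r = 1.382 × 0.2678 = 0.3701 mg/L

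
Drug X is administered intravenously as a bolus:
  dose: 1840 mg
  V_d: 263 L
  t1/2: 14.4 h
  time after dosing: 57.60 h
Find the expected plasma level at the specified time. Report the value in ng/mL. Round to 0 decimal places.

437 ng/mL

C₀ = Dose / Vd = 1840 / 263 = 6.996 mg/L
k = ln2 / t½ = 0.693147 / 14.4 = 0.04814 h⁻¹
t / t½ = 57.60 / 14.4 = 4 half-lives
C = C₀ × (1/2)^4 = 6.996 × 0.06250 = 0.4373 mg/L
Convert: 0.4373 mg/L × 1000 = 437.3 ng/mL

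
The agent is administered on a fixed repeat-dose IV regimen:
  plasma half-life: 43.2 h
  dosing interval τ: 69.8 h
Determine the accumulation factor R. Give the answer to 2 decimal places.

k = ln2 / t½ = 0.693147 / 43.2 = 0.01605 h⁻¹
e^(−kτ) = e^(−0.01605 × 69.8) = 0.3262
Accumulation ratio R = 1 / (1 − e^(−kτ)) = 1 / (1 − 0.3262) = 1.484

1.48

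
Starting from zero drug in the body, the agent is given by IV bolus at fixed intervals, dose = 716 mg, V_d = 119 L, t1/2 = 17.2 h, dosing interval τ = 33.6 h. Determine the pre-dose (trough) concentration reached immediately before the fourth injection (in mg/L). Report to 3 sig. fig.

C₀ per dose = Dose / Vd = 716 / 119 = 6.017 mg/L
k = ln2 / t½ = 0.693147 / 17.2 = 0.04030 h⁻¹
Fraction remaining after one interval: r = e^(−kτ) = e^(−0.04030 × 33.6) = 0.2582
Before dose 4, 3 doses have been given (aged 1τ, 2τ, 3τ).
C_trough = C₀ × (r + r² + … + r^3) = C₀ × r(1−r^3)/(1−r)
        = 6.017 × 0.2582 × (1 − 0.01721) / (1 − 0.2582) = 2.058 mg/L

2.06 mg/L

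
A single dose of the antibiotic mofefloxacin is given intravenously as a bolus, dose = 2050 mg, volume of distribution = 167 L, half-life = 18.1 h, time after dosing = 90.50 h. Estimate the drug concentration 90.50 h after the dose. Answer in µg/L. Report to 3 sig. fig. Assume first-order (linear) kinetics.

384 µg/L

C₀ = Dose / Vd = 2050 / 167 = 12.28 mg/L
k = ln2 / t½ = 0.693147 / 18.1 = 0.03830 h⁻¹
t / t½ = 90.50 / 18.1 = 5 half-lives
C = C₀ × (1/2)^5 = 12.28 × 0.03125 = 0.3838 mg/L
Convert: 0.3838 mg/L × 1000 = 383.8 µg/L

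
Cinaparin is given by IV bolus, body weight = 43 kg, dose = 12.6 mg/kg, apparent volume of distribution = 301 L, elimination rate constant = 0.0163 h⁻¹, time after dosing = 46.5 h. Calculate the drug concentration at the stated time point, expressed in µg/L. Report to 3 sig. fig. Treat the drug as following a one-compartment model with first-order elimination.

844 µg/L

Total dose = 12.6 × 43 = 541.8 mg
C₀ = Dose / Vd = 541.8 / 301 = 1.800 mg/L
C = C₀ · e^(−k·t) = 1.800 × e^(−0.01630 × 46.5)
  = 1.800 × 0.4686 = 0.8435 mg/L
Convert: 0.8435 mg/L × 1000 = 843.5 µg/L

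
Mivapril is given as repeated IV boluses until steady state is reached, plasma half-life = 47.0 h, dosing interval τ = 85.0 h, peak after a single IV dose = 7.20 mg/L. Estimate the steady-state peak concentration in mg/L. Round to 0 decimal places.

10 mg/L

k = ln2 / t½ = 0.693147 / 47.0 = 0.01475 h⁻¹
e^(−kτ) = e^(−0.01475 × 85.0) = 0.2854
Accumulation ratio R = 1 / (1 − e^(−kτ)) = 1 / (1 − 0.2854) = 1.399
Steady-state peak = C₀ × R = 7.20 × 1.399 = 10.07 mg/L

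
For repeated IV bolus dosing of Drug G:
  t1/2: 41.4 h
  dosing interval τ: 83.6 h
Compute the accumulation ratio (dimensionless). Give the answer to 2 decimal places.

k = ln2 / t½ = 0.693147 / 41.4 = 0.01674 h⁻¹
e^(−kτ) = e^(−0.01674 × 83.6) = 0.2467
Accumulation ratio R = 1 / (1 − e^(−kτ)) = 1 / (1 − 0.2467) = 1.327

1.33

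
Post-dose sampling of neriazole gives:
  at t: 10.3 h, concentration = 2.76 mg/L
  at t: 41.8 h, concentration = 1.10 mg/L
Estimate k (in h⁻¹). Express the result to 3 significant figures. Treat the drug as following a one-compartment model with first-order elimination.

0.0292 h⁻¹

k = ln(C₁/C₂) / (t₂ − t₁) = ln(2.76/1.10) / (41.8 − 10.3)
  = 0.9199 / 31.50 = 0.02920 h⁻¹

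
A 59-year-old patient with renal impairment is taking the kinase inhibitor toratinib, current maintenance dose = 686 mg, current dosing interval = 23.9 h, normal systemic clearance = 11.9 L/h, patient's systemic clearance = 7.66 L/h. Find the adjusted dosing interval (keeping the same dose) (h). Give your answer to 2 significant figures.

To keep the same average steady-state level, dosing rate must scale with clearance.
CL ratio = 7.66 / 11.9 = 0.6437
New interval (same dose) = 23.9 / 0.6437 = 37.13 h

37 h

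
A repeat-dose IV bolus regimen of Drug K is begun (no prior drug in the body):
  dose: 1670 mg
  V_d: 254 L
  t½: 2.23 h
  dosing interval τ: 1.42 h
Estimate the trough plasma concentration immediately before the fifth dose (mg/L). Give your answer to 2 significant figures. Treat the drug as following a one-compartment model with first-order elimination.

C₀ per dose = Dose / Vd = 1670 / 254 = 6.575 mg/L
k = ln2 / t½ = 0.693147 / 2.23 = 0.3108 h⁻¹
Fraction remaining after one interval: r = e^(−kτ) = e^(−0.3108 × 1.42) = 0.6432
Before dose 5, 4 doses have been given (aged 1τ, 2τ, 3τ, 4τ).
C_trough = C₀ × (r + r² + … + r^4) = C₀ × r(1−r^4)/(1−r)
        = 6.575 × 0.6432 × (1 − 0.1712) / (1 − 0.6432) = 9.824 mg/L

9.8 mg/L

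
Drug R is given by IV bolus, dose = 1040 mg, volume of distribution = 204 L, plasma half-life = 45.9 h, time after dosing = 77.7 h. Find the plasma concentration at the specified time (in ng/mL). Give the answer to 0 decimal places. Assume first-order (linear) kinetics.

1577 ng/mL

C₀ = Dose / Vd = 1040 / 204 = 5.098 mg/L
k = ln2 / t½ = 0.693147 / 45.9 = 0.01510 h⁻¹
C = C₀ · e^(−k·t) = 5.098 × e^(−0.01510 × 77.7)
  = 5.098 × 0.3094 = 1.577 mg/L
Convert: 1.577 mg/L × 1000 = 1577 ng/mL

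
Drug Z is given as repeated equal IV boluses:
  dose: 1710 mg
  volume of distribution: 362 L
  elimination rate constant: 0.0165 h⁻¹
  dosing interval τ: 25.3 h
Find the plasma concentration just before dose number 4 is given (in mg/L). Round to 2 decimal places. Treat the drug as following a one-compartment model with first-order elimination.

6.51 mg/L

C₀ per dose = Dose / Vd = 1710 / 362 = 4.724 mg/L
Fraction remaining after one interval: r = e^(−kτ) = e^(−0.01650 × 25.3) = 0.6587
Before dose 4, 3 doses have been given (aged 1τ, 2τ, 3τ).
C_trough = C₀ × (r + r² + … + r^3) = C₀ × r(1−r^3)/(1−r)
        = 4.724 × 0.6587 × (1 − 0.2858) / (1 − 0.6587) = 6.512 mg/L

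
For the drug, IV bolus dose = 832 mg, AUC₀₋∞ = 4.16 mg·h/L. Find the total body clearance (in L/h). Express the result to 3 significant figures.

CL = Dose / AUC = 832 / 4.16 = 200.0 L/h

200 L/h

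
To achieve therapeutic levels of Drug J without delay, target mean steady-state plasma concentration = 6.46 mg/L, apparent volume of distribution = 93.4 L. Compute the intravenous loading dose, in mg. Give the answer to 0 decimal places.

603 mg

LD = Css × Vd = 6.46 × 93.4 = 603.4 mg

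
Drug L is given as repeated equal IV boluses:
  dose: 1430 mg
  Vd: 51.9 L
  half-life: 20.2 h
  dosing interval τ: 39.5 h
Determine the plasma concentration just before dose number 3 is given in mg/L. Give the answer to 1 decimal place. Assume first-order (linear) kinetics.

8.9 mg/L

C₀ per dose = Dose / Vd = 1430 / 51.9 = 27.55 mg/L
k = ln2 / t½ = 0.693147 / 20.2 = 0.03431 h⁻¹
Fraction remaining after one interval: r = e^(−kτ) = e^(−0.03431 × 39.5) = 0.2579
Before dose 3, 2 doses have been given (aged 1τ, 2τ).
C_trough = C₀ × (r + r²) = 27.55 × (0.2579 + 0.06651) = 8.937 mg/L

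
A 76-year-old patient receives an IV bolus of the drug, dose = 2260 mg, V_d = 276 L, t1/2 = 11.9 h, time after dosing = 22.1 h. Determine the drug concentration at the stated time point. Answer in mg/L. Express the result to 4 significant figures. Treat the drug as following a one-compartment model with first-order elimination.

2.260 mg/L

C₀ = Dose / Vd = 2260 / 276 = 8.188 mg/L
k = ln2 / t½ = 0.693147 / 11.9 = 0.05825 h⁻¹
C = C₀ · e^(−k·t) = 8.188 × e^(−0.05825 × 22.1)
  = 8.188 × 0.2760 = 2.260 mg/L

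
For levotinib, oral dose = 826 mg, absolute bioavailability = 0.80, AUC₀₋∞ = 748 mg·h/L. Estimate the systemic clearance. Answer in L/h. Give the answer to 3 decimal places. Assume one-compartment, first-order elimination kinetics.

0.883 L/h

CL = F·Dose / AUC = 0.80 × 826 / 748 = 0.8834 L/h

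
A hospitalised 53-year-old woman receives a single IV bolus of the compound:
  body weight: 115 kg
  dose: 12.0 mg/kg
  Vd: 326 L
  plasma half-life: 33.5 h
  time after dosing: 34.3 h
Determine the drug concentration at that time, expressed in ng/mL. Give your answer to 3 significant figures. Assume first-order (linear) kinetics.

Total dose = 12.0 × 115 = 1380 mg
C₀ = Dose / Vd = 1380 / 326 = 4.233 mg/L
k = ln2 / t½ = 0.693147 / 33.5 = 0.02069 h⁻¹
C = C₀ · e^(−k·t) = 4.233 × e^(−0.02069 × 34.3)
  = 4.233 × 0.4918 = 2.082 mg/L
Convert: 2.082 mg/L × 1000 = 2082 ng/mL

2080 ng/mL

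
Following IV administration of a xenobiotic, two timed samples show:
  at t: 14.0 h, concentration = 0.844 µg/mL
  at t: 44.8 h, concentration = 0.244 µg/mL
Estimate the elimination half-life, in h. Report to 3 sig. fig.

k = ln(C₁/C₂) / (t₂ − t₁) = ln(0.844/0.244) / (44.8 − 14.0)
  = 1.241 / 30.80 = 0.04029 h⁻¹
t½ = ln2 / k = 0.693147 / 0.04029 = 17.20 h

17.2 h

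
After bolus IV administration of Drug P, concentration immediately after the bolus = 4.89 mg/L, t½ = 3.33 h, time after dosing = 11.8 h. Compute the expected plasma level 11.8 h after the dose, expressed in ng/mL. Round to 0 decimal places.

419 ng/mL

k = ln2 / t½ = 0.693147 / 3.33 = 0.2082 h⁻¹
C = C₀ · e^(−k·t) = 4.890 × e^(−0.2082 × 11.8)
  = 4.890 × 0.08571 = 0.4191 mg/L
Convert: 0.4191 mg/L × 1000 = 419.1 ng/mL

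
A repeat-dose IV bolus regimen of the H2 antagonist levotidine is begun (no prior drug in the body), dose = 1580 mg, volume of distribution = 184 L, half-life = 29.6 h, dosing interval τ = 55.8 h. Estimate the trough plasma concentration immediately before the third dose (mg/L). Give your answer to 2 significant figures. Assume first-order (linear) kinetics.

C₀ per dose = Dose / Vd = 1580 / 184 = 8.587 mg/L
k = ln2 / t½ = 0.693147 / 29.6 = 0.02342 h⁻¹
Fraction remaining after one interval: r = e^(−kτ) = e^(−0.02342 × 55.8) = 0.2707
Before dose 3, 2 doses have been given (aged 1τ, 2τ).
C_trough = C₀ × (r + r²) = 8.587 × (0.2707 + 0.07328) = 2.954 mg/L

3.0 mg/L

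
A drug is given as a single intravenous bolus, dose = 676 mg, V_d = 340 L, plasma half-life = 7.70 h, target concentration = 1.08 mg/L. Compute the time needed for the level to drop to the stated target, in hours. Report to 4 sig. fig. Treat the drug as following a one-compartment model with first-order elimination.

C₀ = Dose / Vd = 676.0 / 340 = 1.988 mg/L
k = ln2 / t½ = 0.693147 / 7.70 = 0.09002 h⁻¹
t = ln(C₀ / C) / k = ln(1.988 / 1.08) / 0.09002
  = ln(1.841) / 0.09002 = 0.6103 / 0.09002 = 6.780 h

6.780 h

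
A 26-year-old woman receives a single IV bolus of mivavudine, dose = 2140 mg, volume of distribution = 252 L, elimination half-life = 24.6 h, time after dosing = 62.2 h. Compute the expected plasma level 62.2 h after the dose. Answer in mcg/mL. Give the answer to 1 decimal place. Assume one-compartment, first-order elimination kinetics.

1.5 mcg/mL

C₀ = Dose / Vd = 2140 / 252 = 8.492 mg/L
k = ln2 / t½ = 0.693147 / 24.6 = 0.02818 h⁻¹
C = C₀ · e^(−k·t) = 8.492 × e^(−0.02818 × 62.2)
  = 8.492 × 0.1733 = 1.472 mg/L
(1.472 mg/L = 1.472 mcg/mL)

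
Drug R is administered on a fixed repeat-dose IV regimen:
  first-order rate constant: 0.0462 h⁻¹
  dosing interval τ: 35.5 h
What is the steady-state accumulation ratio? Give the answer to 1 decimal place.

e^(−kτ) = e^(−0.04620 × 35.5) = 0.1940
Accumulation ratio R = 1 / (1 − e^(−kτ)) = 1 / (1 − 0.1940) = 1.241

1.2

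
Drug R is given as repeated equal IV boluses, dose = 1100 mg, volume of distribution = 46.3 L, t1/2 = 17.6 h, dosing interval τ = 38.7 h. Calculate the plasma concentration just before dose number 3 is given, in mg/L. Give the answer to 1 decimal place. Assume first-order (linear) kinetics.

6.3 mg/L

C₀ per dose = Dose / Vd = 1100 / 46.3 = 23.76 mg/L
k = ln2 / t½ = 0.693147 / 17.6 = 0.03938 h⁻¹
Fraction remaining after one interval: r = e^(−kτ) = e^(−0.03938 × 38.7) = 0.2178
Before dose 3, 2 doses have been given (aged 1τ, 2τ).
C_trough = C₀ × (r + r²) = 23.76 × (0.2178 + 0.04744) = 6.302 mg/L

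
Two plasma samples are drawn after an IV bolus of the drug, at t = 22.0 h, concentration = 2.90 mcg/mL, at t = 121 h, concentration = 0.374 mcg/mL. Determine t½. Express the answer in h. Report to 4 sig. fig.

k = ln(C₁/C₂) / (t₂ − t₁) = ln(2.90/0.374) / (121 − 22.0)
  = 2.048 / 99.00 = 0.02069 h⁻¹
t½ = ln2 / k = 0.693147 / 0.02069 = 33.50 h

33.50 h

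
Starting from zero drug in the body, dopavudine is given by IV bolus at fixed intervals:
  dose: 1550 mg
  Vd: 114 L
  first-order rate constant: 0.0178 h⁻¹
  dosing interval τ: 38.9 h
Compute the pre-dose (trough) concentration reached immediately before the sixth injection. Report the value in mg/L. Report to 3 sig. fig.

C₀ per dose = Dose / Vd = 1550 / 114 = 13.60 mg/L
Fraction remaining after one interval: r = e^(−kτ) = e^(−0.01780 × 38.9) = 0.5004
Before dose 6, 5 doses have been given (aged 1τ, 2τ, 3τ, 4τ, 5τ).
C_trough = C₀ × (r + r² + … + r^5) = C₀ × r(1−r^5)/(1−r)
        = 13.60 × 0.5004 × (1 − 0.03138) / (1 − 0.5004) = 13.19 mg/L

13.2 mg/L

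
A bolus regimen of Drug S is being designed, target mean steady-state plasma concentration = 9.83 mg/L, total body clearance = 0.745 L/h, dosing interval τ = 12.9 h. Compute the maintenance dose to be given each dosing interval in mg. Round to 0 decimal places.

At steady state, Dose/τ = Css × CL.
Dose = Css × CL × τ = 9.83 × 0.7450 × 12.9 = 94.47 mg

94 mg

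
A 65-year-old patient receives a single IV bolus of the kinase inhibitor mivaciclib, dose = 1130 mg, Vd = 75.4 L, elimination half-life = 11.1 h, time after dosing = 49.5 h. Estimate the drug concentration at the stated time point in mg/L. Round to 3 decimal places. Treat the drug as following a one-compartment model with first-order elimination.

C₀ = Dose / Vd = 1130 / 75.4 = 14.99 mg/L
k = ln2 / t½ = 0.693147 / 11.1 = 0.06245 h⁻¹
C = C₀ · e^(−k·t) = 14.99 × e^(−0.06245 × 49.5)
  = 14.99 × 0.04544 = 0.6811 mg/L

0.681 mg/L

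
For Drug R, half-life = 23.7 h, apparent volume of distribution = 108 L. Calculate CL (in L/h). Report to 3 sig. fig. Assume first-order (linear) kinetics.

k = ln2 / t½ = 0.693147 / 23.7 = 0.02925 h⁻¹
CL = k × Vd = 0.02925 × 108 = 3.159 L/h

3.16 L/h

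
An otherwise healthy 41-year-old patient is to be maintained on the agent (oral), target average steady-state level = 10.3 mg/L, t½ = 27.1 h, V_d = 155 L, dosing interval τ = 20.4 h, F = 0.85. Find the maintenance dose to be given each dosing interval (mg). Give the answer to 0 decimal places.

k = ln2 / t½ = 0.693147 / 27.1 = 0.02558 h⁻¹
CL = k × Vd = 0.02558 × 155 = 3.965 L/h
At steady state, F × (Dose/τ) = Css × CL.
Dose = Css × CL × τ / F = 10.3 × 3.965 × 20.4 / 0.85 = 980.1 mg

980 mg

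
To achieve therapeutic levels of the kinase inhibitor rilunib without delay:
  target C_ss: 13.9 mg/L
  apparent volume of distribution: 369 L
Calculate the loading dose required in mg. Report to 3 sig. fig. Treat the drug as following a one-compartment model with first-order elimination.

5130 mg

LD = Css × Vd = 13.9 × 369 = 5129 mg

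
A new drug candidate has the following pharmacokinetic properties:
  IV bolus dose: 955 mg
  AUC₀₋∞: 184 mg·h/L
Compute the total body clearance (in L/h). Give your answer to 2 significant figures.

5.2 L/h

CL = Dose / AUC = 955 / 184 = 5.190 L/h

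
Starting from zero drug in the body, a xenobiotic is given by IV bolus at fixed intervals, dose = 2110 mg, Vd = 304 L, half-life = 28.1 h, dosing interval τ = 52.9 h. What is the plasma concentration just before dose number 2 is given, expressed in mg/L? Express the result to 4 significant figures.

C₀ per dose = Dose / Vd = 2110 / 304 = 6.941 mg/L
k = ln2 / t½ = 0.693147 / 28.1 = 0.02467 h⁻¹
Fraction remaining after one interval: r = e^(−kτ) = e^(−0.02467 × 52.9) = 0.2712
Before dose 2, 1 dose has been given (aged 1τ).
C_trough = C₀ × r = 6.941 × 0.2712 = 1.882 mg/L

1.882 mg/L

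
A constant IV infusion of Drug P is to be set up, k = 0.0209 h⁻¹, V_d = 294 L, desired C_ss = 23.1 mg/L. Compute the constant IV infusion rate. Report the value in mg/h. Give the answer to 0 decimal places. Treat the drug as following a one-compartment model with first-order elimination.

142 mg/h

CL = k × Vd = 0.02090 × 294 = 6.145 L/h
At steady state, infusion rate R₀ = Css × CL = 23.1 × 6.145 = 141.9 mg/h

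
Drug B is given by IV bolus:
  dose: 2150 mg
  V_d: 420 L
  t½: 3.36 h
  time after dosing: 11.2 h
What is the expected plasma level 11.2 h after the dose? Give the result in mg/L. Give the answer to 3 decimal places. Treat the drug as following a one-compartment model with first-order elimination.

C₀ = Dose / Vd = 2150 / 420 = 5.119 mg/L
k = ln2 / t½ = 0.693147 / 3.36 = 0.2063 h⁻¹
C = C₀ · e^(−k·t) = 5.119 × e^(−0.2063 × 11.2)
  = 5.119 × 0.09921 = 0.5079 mg/L

0.508 mg/L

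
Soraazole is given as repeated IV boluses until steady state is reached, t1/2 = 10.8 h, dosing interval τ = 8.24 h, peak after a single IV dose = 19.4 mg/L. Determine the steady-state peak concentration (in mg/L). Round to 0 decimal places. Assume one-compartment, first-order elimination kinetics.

47 mg/L

k = ln2 / t½ = 0.693147 / 10.8 = 0.06418 h⁻¹
e^(−kτ) = e^(−0.06418 × 8.24) = 0.5893
Accumulation ratio R = 1 / (1 − e^(−kτ)) = 1 / (1 − 0.5893) = 2.435
Steady-state peak = C₀ × R = 19.4 × 2.435 = 47.24 mg/L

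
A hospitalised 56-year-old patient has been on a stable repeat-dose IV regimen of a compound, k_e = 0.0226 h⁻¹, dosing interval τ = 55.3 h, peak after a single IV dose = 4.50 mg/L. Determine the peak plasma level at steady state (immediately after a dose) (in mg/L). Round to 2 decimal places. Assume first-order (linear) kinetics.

e^(−kτ) = e^(−0.02260 × 55.3) = 0.2866
Accumulation ratio R = 1 / (1 − e^(−kτ)) = 1 / (1 − 0.2866) = 1.402
Steady-state peak = C₀ × R = 4.50 × 1.402 = 6.309 mg/L

6.31 mg/L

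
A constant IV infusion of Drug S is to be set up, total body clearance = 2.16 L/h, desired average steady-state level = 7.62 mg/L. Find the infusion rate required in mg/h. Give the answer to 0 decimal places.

16 mg/h

At steady state, infusion rate R₀ = Css × CL = 7.62 × 2.160 = 16.46 mg/h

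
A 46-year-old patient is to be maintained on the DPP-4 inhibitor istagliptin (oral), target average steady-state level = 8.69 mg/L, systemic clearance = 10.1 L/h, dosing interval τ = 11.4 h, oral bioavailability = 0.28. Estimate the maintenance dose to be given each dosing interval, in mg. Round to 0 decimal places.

At steady state, F × (Dose/τ) = Css × CL.
Dose = Css × CL × τ / F = 8.69 × 10.10 × 11.4 / 0.28 = 3573 mg

3573 mg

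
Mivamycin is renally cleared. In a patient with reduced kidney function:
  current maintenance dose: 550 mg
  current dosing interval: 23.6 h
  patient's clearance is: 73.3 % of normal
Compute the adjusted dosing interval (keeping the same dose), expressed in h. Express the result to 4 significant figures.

To keep the same average steady-state level, dosing rate must scale with clearance.
CL ratio = 73.3 / 100 = 0.7330
New interval (same dose) = 23.6 / 0.7330 = 32.20 h

32.20 h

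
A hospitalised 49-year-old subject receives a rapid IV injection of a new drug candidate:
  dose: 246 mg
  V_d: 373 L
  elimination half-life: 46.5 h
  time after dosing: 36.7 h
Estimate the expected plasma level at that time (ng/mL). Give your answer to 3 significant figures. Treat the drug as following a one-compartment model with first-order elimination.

C₀ = Dose / Vd = 246.0 / 373 = 0.6595 mg/L
k = ln2 / t½ = 0.693147 / 46.5 = 0.01491 h⁻¹
C = C₀ · e^(−k·t) = 0.6595 × e^(−0.01491 × 36.7)
  = 0.6595 × 0.5786 = 0.3816 mg/L
Convert: 0.3816 mg/L × 1000 = 381.6 ng/mL

382 ng/mL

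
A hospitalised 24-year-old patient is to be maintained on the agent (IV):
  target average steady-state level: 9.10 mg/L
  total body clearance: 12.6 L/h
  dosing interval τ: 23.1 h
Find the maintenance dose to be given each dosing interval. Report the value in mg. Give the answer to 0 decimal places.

At steady state, Dose/τ = Css × CL.
Dose = Css × CL × τ = 9.10 × 12.60 × 23.1 = 2649 mg

2649 mg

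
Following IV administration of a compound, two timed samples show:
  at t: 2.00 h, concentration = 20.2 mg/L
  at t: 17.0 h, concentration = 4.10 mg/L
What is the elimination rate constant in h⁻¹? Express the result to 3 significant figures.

k = ln(C₁/C₂) / (t₂ − t₁) = ln(20.2/4.10) / (17.0 − 2.00)
  = 1.595 / 15.00 = 0.1063 h⁻¹

0.106 h⁻¹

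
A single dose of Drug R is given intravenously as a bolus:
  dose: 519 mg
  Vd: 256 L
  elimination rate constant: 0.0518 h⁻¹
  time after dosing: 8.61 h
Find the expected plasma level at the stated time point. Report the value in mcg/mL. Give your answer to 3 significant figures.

1.30 mcg/mL

C₀ = Dose / Vd = 519.0 / 256 = 2.027 mg/L
C = C₀ · e^(−k·t) = 2.027 × e^(−0.05180 × 8.61)
  = 2.027 × 0.6402 = 1.298 mg/L
(1.298 mg/L = 1.298 mcg/mL)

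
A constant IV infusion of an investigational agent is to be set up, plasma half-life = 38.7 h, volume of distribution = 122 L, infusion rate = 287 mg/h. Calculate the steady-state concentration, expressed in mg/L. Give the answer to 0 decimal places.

131 mg/L

k = ln2 / t½ = 0.693147 / 38.7 = 0.01791 h⁻¹
CL = k × Vd = 0.01791 × 122 = 2.185 L/h
At steady state Css = R₀ / CL = 287 / 2.185 = 131.4 mg/L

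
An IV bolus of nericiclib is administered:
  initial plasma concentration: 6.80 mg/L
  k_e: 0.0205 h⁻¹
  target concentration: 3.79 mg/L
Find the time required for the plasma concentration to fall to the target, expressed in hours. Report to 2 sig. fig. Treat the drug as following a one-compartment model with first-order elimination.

t = ln(C₀ / C) / k = ln(6.800 / 3.79) / 0.02050
  = ln(1.794) / 0.02050 = 0.5844 / 0.02050 = 28.51 h

29 h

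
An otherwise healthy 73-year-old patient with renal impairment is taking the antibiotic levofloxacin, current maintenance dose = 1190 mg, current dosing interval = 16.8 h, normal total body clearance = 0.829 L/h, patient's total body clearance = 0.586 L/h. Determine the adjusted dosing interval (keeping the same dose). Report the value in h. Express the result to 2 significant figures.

24 h

To keep the same average steady-state level, dosing rate must scale with clearance.
CL ratio = 0.586 / 0.829 = 0.7069
New interval (same dose) = 16.8 / 0.7069 = 23.77 h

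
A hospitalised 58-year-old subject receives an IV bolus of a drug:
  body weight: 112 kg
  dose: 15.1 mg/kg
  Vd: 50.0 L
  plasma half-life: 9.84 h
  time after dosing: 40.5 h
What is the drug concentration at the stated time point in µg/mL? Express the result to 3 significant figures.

1.95 µg/mL

Total dose = 15.1 × 112 = 1691 mg
C₀ = Dose / Vd = 1691 / 50.0 = 33.82 mg/L
k = ln2 / t½ = 0.693147 / 9.84 = 0.07044 h⁻¹
C = C₀ · e^(−k·t) = 33.82 × e^(−0.07044 × 40.5)
  = 33.82 × 0.05768 = 1.951 mg/L
(1.951 mg/L = 1.951 µg/mL)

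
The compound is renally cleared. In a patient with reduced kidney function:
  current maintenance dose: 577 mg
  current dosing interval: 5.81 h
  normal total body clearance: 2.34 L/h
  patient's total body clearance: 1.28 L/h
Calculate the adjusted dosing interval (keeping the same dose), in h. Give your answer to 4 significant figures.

To keep the same average steady-state level, dosing rate must scale with clearance.
CL ratio = 1.28 / 2.34 = 0.5470
New interval (same dose) = 5.81 / 0.5470 = 10.62 h

10.62 h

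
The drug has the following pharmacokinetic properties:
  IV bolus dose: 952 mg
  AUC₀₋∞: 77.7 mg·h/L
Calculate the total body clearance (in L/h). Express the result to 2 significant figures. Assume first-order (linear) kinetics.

12 L/h

CL = Dose / AUC = 952 / 77.7 = 12.25 L/h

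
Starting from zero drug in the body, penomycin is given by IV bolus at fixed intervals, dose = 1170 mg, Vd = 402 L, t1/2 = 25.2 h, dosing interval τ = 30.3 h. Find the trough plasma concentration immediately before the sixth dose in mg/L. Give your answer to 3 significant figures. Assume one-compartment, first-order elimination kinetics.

2.20 mg/L

C₀ per dose = Dose / Vd = 1170 / 402 = 2.910 mg/L
k = ln2 / t½ = 0.693147 / 25.2 = 0.02751 h⁻¹
Fraction remaining after one interval: r = e^(−kτ) = e^(−0.02751 × 30.3) = 0.4345
Before dose 6, 5 doses have been given (aged 1τ, 2τ, 3τ, 4τ, 5τ).
C_trough = C₀ × (r + r² + … + r^5) = C₀ × r(1−r^5)/(1−r)
        = 2.910 × 0.4345 × (1 − 0.01549) / (1 − 0.4345) = 2.201 mg/L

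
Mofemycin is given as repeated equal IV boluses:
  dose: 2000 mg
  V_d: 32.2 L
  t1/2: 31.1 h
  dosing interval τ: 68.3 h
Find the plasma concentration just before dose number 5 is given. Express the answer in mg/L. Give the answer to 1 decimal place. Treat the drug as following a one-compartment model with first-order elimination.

C₀ per dose = Dose / Vd = 2000 / 32.2 = 62.11 mg/L
k = ln2 / t½ = 0.693147 / 31.1 = 0.02229 h⁻¹
Fraction remaining after one interval: r = e^(−kτ) = e^(−0.02229 × 68.3) = 0.2182
Before dose 5, 4 doses have been given (aged 1τ, 2τ, 3τ, 4τ).
C_trough = C₀ × (r + r² + … + r^4) = C₀ × r(1−r^4)/(1−r)
        = 62.11 × 0.2182 × (1 − 0.002267) / (1 − 0.2182) = 17.30 mg/L

17.3 mg/L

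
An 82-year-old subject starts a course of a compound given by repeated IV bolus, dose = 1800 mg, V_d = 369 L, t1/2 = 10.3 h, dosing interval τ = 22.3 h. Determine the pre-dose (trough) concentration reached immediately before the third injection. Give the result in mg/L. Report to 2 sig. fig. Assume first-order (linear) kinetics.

C₀ per dose = Dose / Vd = 1800 / 369 = 4.878 mg/L
k = ln2 / t½ = 0.693147 / 10.3 = 0.06730 h⁻¹
Fraction remaining after one interval: r = e^(−kτ) = e^(−0.06730 × 22.3) = 0.2230
Before dose 3, 2 doses have been given (aged 1τ, 2τ).
C_trough = C₀ × (r + r²) = 4.878 × (0.2230 + 0.04973) = 1.330 mg/L

1.3 mg/L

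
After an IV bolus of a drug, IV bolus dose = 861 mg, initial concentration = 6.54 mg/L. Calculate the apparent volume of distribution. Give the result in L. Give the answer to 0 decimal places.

132 L

Vd = Dose / C₀ = 861.0 / 6.54 = 131.7 L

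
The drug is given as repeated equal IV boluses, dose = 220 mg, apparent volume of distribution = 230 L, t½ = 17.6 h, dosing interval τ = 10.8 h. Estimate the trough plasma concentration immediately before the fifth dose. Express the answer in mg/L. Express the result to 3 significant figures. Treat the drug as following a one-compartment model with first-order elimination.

C₀ per dose = Dose / Vd = 220 / 230 = 0.9565 mg/L
k = ln2 / t½ = 0.693147 / 17.6 = 0.03938 h⁻¹
Fraction remaining after one interval: r = e^(−kτ) = e^(−0.03938 × 10.8) = 0.6536
Before dose 5, 4 doses have been given (aged 1τ, 2τ, 3τ, 4τ).
C_trough = C₀ × (r + r² + … + r^4) = C₀ × r(1−r^4)/(1−r)
        = 0.9565 × 0.6536 × (1 − 0.1825) / (1 − 0.6536) = 1.475 mg/L

1.48 mg/L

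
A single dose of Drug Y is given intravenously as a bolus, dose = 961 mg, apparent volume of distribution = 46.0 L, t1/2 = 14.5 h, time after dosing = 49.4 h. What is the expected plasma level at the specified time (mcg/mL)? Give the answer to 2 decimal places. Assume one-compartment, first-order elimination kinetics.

1.97 mcg/mL

C₀ = Dose / Vd = 961.0 / 46.0 = 20.89 mg/L
k = ln2 / t½ = 0.693147 / 14.5 = 0.04780 h⁻¹
C = C₀ · e^(−k·t) = 20.89 × e^(−0.04780 × 49.4)
  = 20.89 × 0.09430 = 1.970 mg/L
(1.970 mg/L = 1.970 mcg/mL)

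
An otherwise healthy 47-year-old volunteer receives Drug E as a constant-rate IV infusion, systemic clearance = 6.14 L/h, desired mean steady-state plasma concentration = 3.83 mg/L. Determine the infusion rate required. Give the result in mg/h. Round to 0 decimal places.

At steady state, infusion rate R₀ = Css × CL = 3.83 × 6.140 = 23.52 mg/h

24 mg/h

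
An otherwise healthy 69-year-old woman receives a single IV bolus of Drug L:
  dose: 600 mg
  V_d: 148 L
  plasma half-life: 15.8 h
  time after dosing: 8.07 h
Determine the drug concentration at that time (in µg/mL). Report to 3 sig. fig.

C₀ = Dose / Vd = 600.0 / 148 = 4.054 mg/L
k = ln2 / t½ = 0.693147 / 15.8 = 0.04387 h⁻¹
C = C₀ · e^(−k·t) = 4.054 × e^(−0.04387 × 8.07)
  = 4.054 × 0.7019 = 2.846 mg/L
(2.846 mg/L = 2.846 µg/mL)

2.85 µg/mL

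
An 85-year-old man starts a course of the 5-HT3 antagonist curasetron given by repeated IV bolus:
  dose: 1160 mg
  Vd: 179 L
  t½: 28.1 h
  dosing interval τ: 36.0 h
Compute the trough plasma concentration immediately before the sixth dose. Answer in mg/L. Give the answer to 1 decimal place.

4.5 mg/L

C₀ per dose = Dose / Vd = 1160 / 179 = 6.480 mg/L
k = ln2 / t½ = 0.693147 / 28.1 = 0.02467 h⁻¹
Fraction remaining after one interval: r = e^(−kτ) = e^(−0.02467 × 36.0) = 0.4114
Before dose 6, 5 doses have been given (aged 1τ, 2τ, 3τ, 4τ, 5τ).
C_trough = C₀ × (r + r² + … + r^5) = C₀ × r(1−r^5)/(1−r)
        = 6.480 × 0.4114 × (1 − 0.01178) / (1 − 0.4114) = 4.476 mg/L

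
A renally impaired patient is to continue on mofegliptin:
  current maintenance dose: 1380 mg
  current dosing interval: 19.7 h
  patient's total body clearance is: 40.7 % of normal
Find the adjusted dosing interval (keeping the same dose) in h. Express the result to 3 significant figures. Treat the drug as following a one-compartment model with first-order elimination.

48.4 h

To keep the same average steady-state level, dosing rate must scale with clearance.
CL ratio = 40.7 / 100 = 0.4070
New interval (same dose) = 19.7 / 0.4070 = 48.40 h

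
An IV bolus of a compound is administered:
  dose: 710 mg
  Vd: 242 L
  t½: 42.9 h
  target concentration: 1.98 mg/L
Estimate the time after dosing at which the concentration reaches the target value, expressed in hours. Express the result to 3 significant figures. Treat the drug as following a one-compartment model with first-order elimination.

24.3 h

C₀ = Dose / Vd = 710.0 / 242 = 2.934 mg/L
k = ln2 / t½ = 0.693147 / 42.9 = 0.01616 h⁻¹
t = ln(C₀ / C) / k = ln(2.934 / 1.98) / 0.01616
  = ln(1.482) / 0.01616 = 0.3934 / 0.01616 = 24.34 h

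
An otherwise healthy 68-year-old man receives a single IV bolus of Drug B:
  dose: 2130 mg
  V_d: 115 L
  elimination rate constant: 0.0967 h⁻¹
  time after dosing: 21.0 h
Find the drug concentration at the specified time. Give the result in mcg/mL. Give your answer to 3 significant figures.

2.43 mcg/mL

C₀ = Dose / Vd = 2130 / 115 = 18.52 mg/L
C = C₀ · e^(−k·t) = 18.52 × e^(−0.09670 × 21.0)
  = 18.52 × 0.1312 = 2.430 mg/L
(2.430 mg/L = 2.430 mcg/mL)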